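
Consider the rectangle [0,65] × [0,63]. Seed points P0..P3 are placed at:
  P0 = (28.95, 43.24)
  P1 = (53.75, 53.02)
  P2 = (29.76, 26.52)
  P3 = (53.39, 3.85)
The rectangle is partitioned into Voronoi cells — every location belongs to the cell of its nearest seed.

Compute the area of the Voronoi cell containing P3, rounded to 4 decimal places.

Area of P3's cell: 692.0067

1. box [0,65]×[0,63]: [(0, 0) (65, 0) (65, 63) (0, 63)]
2. ⊥bis P3·P0 via (41.17,23.545): [(3.2225, 0) (65, 0) (65, 38.3306)]  |A|=1183.9852
3. ⊥bis P3·P1 via (53.57,28.435): [(49.1039, 28.4677) (3.2225, 0) (65, 0) (65, 28.3513)]  |A|=1104.6693
4. ⊥bis P3·P2 via (41.575,15.185): [(54.2817, 28.4298) (27.0069, 0) (65, 0) (65, 28.3513)]  |A|=692.0067
5. canonical 4-gon: [(54.2817, 28.4298) (27.0069, 0) (65, 0) (65, 28.3513)]
6. shoelace: 692.0067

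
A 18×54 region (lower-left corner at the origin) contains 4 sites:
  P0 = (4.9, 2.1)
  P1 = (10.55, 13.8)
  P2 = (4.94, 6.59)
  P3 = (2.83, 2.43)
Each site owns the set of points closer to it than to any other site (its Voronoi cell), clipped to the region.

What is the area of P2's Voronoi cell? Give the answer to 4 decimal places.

Area of P2's cell: 86.6207

1. box [0,18]×[0,54]: [(0, 0) (18, 0) (18, 54) (0, 54)]
2. ⊥bis P2·P0 via (4.92,4.345): [(0, 4.3888) (18, 4.2285) (18, 54) (0, 54)]  |A|=894.4443
3. ⊥bis P2·P1 via (7.745,10.195): [(0, 16.2213) (0, 4.3888) (15.3832, 4.2518)]  |A|=91.0107
4. ⊥bis P2·P3 via (3.885,4.51): [(0, 16.2213) (0, 6.4805) (4.1976, 4.3514) (15.3832, 4.2518)]  |A|=86.6207
5. canonical 4-gon: [(0, 16.2213) (0, 6.4805) (4.1976, 4.3514) (15.3832, 4.2518)]
6. shoelace: 86.6207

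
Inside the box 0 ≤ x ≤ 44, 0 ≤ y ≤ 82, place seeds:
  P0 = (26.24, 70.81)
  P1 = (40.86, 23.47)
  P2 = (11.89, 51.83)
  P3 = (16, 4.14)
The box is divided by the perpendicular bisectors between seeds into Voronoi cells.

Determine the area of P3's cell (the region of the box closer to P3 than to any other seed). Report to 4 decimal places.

Area of P3's cell: 783.6373

1. box [0,44]×[0,82]: [(0, 0) (44, 0) (44, 82) (0, 82)]
2. ⊥bis P3·P0 via (21.12,37.475): [(0, 40.7189) (0, 0) (44, 0) (44, 33.9608)]  |A|=1642.9529
3. ⊥bis P3·P1 via (28.43,13.805): [(8.5206, 39.4102) (0, 40.7189) (0, 0) (39.1641, 0)]  |A|=945.2071
4. ⊥bis P3·P2 via (13.945,27.985): [(17.187, 28.2644) (0, 26.7832) (0, 0) (39.1641, 0)]  |A|=783.6373
5. canonical 4-gon: [(17.187, 28.2644) (0, 26.7832) (0, 0) (39.1641, 0)]
6. shoelace: 783.6373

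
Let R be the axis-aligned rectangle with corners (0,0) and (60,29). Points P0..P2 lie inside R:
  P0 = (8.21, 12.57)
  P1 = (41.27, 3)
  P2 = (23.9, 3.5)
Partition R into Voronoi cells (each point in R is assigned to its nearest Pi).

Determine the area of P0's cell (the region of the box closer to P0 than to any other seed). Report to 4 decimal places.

Area of P0's cell: 573.9754

1. box [0,60]×[0,29]: [(0, 0) (60, 0) (60, 29) (0, 29)]
2. ⊥bis P0·P1 via (24.74,7.785): [(0, 0) (22.4864, 0) (30.8812, 29) (0, 29)]  |A|=773.8307
3. ⊥bis P0·P2 via (16.055,8.035): [(0, 0) (11.4102, 0) (28.1743, 29) (0, 29)]  |A|=573.9754
4. canonical 4-gon: [(0, 0) (11.4102, 0) (28.1743, 29) (0, 29)]
5. shoelace: 573.9754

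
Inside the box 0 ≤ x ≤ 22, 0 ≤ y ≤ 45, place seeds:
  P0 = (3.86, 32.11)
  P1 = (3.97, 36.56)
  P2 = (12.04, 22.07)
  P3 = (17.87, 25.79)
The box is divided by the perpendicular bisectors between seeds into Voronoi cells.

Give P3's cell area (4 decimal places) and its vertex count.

1. box [0,22]×[0,45]: [(0, 0) (22, 0) (22, 45) (0, 45)]
2. ⊥bis P3·P0 via (10.865,28.95): [(0, 4.8648) (0, 0) (22, 0) (22, 45) (18.1053, 45)]  |A|=626.6707
3. ⊥bis P3·P1 via (10.92,31.175): [(13.1908, 34.1057) (0, 4.8648) (0, 0) (22, 0) (22, 45) (21.6319, 45)]  |A|=607.4606
4. ⊥bis P3·P2 via (14.955,23.93): [(13.1908, 34.1057) (11.2323, 29.7642) (22, 12.889) (22, 45) (21.6319, 45)]  |A|=183.3402
5. canonical 5-gon: [(13.1908, 34.1057) (11.2323, 29.7642) (22, 12.889) (22, 45) (21.6319, 45)]
6. shoelace: 183.3402

Area of P3's cell: 183.3402 (5 vertices)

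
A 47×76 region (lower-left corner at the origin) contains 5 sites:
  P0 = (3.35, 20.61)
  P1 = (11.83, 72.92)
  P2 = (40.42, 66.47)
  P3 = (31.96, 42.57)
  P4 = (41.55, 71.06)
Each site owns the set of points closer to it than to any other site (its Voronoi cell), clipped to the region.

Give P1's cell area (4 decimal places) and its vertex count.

1. box [0,47]×[0,76]: [(0, 0) (47, 0) (47, 76) (0, 76)]
2. ⊥bis P1·P0 via (7.59,46.765): [(0, 47.9954) (47, 40.3762) (47, 76) (0, 76)]  |A|=1495.2664
3. ⊥bis P1·P2 via (26.125,69.695): [(0, 47.9954) (20.4805, 44.6753) (27.5474, 76) (0, 76)]  |A|=718.2308
4. ⊥bis P1·P3 via (21.895,57.745): [(0, 47.9954) (5.7823, 47.058) (23.699, 58.9415) (27.5474, 76) (0, 76)]  |A|=609.5528
5. ⊥bis P1·P4 via (26.69,71.99): [(0, 47.9954) (5.7823, 47.058) (23.699, 58.9415) (26.7081, 72.2798) (26.941, 76) (0, 76)]  |A|=608.4247
6. canonical 6-gon: [(0, 47.9954) (5.7823, 47.058) (23.699, 58.9415) (26.7081, 72.2798) (26.941, 76) (0, 76)]
7. shoelace: 608.4247

Area of P1's cell: 608.4247 (6 vertices)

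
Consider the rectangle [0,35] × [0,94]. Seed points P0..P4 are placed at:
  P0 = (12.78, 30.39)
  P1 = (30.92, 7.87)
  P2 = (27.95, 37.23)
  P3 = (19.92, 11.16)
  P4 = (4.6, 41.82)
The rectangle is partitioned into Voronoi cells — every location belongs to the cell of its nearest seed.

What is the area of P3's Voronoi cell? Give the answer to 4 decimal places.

1. box [0,35]×[0,94]: [(0, 0) (35, 0) (35, 94) (0, 94)]
2. ⊥bis P3·P0 via (16.35,20.775): [(0, 14.7043) (0, 0) (35, 0) (35, 27.6996)]  |A|=742.0696
3. ⊥bis P3·P1 via (25.42,9.515): [(30.3415, 25.97) (0, 14.7043) (0, 0) (22.5741, 0)]  |A|=516.2011
4. ⊥bis P3·P2 via (23.935,24.195): [(29.315, 22.5379) (24.8237, 23.9213) (0, 14.7043) (0, 0) (22.5741, 0)]  |A|=507.7838
5. ⊥bis P3·P4 via (12.26,26.49): [(29.315, 22.5379) (24.8237, 23.9213) (0, 14.7043) (0, 0) (22.5741, 0)]  |A|=507.7838
6. canonical 5-gon: [(29.315, 22.5379) (24.8237, 23.9213) (0, 14.7043) (0, 0) (22.5741, 0)]
7. shoelace: 507.7838

Area of P3's cell: 507.7838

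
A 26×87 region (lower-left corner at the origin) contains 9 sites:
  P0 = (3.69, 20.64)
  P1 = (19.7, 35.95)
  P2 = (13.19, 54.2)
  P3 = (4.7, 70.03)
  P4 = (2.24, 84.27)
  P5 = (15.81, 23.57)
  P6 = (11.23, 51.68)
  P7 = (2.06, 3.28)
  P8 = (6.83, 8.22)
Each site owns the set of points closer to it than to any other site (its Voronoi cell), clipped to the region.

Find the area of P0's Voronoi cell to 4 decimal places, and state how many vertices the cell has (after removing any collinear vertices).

1. box [0,26]×[0,87]: [(0, 0) (26, 0) (26, 87) (0, 87)]
2. ⊥bis P0·P1 via (11.695,28.295): [(0, 40.5247) (0, 0) (26, 0) (26, 13.336)]  |A|=700.1887
3. ⊥bis P0·P2 via (8.44,37.42): [(0.9383, 39.5436) (0, 39.8092) (0, 0) (26, 0) (26, 13.336)]  |A|=699.853
4. ⊥bis P0·P3 via (4.195,45.335): [(0.9383, 39.5436) (0, 39.8092) (0, 0) (26, 0) (26, 13.336)]  |A|=699.853
5. ⊥bis P0·P4 via (2.965,52.455): [(0.9383, 39.5436) (0, 39.8092) (0, 0) (26, 0) (26, 13.336)]  |A|=699.853
6. ⊥bis P0·P5 via (9.75,22.105): [(7.0892, 33.1114) (0.9383, 39.5436) (0, 39.8092) (0, 0) (15.0939, 0)]  |A|=393.1979
7. ⊥bis P0·P6 via (7.46,36.16): [(7.0892, 33.1114) (3.1796, 37.1998) (0, 37.9721) (0, 0) (15.0939, 0)]  |A|=389.4755
8. ⊥bis P0·P7 via (2.875,11.96): [(12.4192, 11.0639) (7.0892, 33.1114) (3.1796, 37.1998) (0, 37.9721) (0, 12.2299)]  |A|=230.0343
9. ⊥bis P0·P8 via (5.26,14.43): [(11.2399, 15.9418) (7.0892, 33.1114) (3.1796, 37.1998) (0, 37.9721) (0, 13.1002)]  |A|=195.5409
10. canonical 5-gon: [(11.2399, 15.9418) (7.0892, 33.1114) (3.1796, 37.1998) (0, 37.9721) (0, 13.1002)]
11. shoelace: 195.5409

Area of P0's cell: 195.5409 (5 vertices)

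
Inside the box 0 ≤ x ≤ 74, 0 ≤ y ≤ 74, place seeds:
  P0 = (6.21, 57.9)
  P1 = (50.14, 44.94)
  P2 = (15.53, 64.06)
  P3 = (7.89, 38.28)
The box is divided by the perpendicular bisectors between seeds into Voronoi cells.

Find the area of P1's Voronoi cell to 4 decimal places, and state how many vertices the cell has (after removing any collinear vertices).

1. box [0,74]×[0,74]: [(0, 0) (74, 0) (74, 74) (0, 74)]
2. ⊥bis P1·P0 via (28.175,51.42): [(13.0053, 0) (74, 0) (74, 74) (34.8364, 74)]  |A|=3705.8544
3. ⊥bis P1·P2 via (32.835,54.5): [(24.7845, 39.9275) (13.0053, 0) (74, 0) (74, 74) (43.6076, 74)]  |A|=3556.4264
4. ⊥bis P1·P3 via (29.015,41.61): [(28.2822, 46.2588) (35.5741, 0) (74, 0) (74, 74) (43.6076, 74)]  |A|=3001.8868
5. canonical 5-gon: [(28.2822, 46.2588) (35.5741, 0) (74, 0) (74, 74) (43.6076, 74)]
6. shoelace: 3001.8868

Area of P1's cell: 3001.8868 (5 vertices)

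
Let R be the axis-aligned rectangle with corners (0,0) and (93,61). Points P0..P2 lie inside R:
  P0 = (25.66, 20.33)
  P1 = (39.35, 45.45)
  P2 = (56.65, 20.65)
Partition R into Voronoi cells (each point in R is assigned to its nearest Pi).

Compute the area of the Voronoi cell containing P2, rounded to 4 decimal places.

1. box [0,93]×[0,61]: [(0, 0) (93, 0) (93, 61) (0, 61)]
2. ⊥bis P2·P0 via (41.155,20.49): [(41.3666, 0) (93, 0) (93, 61) (40.7367, 61)]  |A|=3168.8501
3. ⊥bis P2·P1 via (48,33.05): [(41.0752, 28.2194) (41.3666, 0) (93, 0) (93, 61) (88.0671, 61)]  |A|=2393.091
4. canonical 5-gon: [(41.0752, 28.2194) (41.3666, 0) (93, 0) (93, 61) (88.0671, 61)]
5. shoelace: 2393.091

Area of P2's cell: 2393.0910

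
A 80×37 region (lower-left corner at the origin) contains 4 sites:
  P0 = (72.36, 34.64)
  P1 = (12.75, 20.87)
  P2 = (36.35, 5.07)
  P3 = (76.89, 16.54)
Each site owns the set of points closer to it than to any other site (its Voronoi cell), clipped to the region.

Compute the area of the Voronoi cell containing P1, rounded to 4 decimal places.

Area of P1's cell: 1045.3082

1. box [0,80]×[0,37]: [(0, 0) (80, 0) (80, 37) (0, 37)]
2. ⊥bis P1·P0 via (42.555,27.755): [(0, 0) (48.9664, 0) (40.4194, 37) (0, 37)]  |A|=1653.638
3. ⊥bis P1·P2 via (24.55,12.97): [(0, 0) (15.8667, 0) (40.4754, 36.7574) (40.4194, 37) (0, 37)]  |A|=1045.3082
4. ⊥bis P1·P3 via (44.82,18.705): [(0, 0) (15.8667, 0) (40.4754, 36.7574) (40.4194, 37) (0, 37)]  |A|=1045.3082
5. canonical 5-gon: [(0, 0) (15.8667, 0) (40.4754, 36.7574) (40.4194, 37) (0, 37)]
6. shoelace: 1045.3082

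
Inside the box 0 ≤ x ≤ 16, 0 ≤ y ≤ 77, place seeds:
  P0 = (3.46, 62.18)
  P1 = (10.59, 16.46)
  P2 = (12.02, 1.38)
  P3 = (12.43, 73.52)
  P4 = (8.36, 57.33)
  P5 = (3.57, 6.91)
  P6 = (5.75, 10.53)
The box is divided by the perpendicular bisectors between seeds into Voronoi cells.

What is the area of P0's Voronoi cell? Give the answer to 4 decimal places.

1. box [0,16]×[0,77]: [(0, 0) (16, 0) (16, 77) (0, 77)]
2. ⊥bis P0·P1 via (7.025,39.32): [(0, 38.2245) (16, 40.7196) (16, 77) (0, 77)]  |A|=600.4472
3. ⊥bis P0·P2 via (7.74,31.78): [(0, 38.2245) (16, 40.7196) (16, 77) (0, 77)]  |A|=600.4472
4. ⊥bis P0·P3 via (7.945,67.85): [(0, 74.1345) (0, 38.2245) (16, 40.7196) (16, 61.4785)]  |A|=453.3511
5. ⊥bis P0·P4 via (5.91,59.755): [(11.2976, 65.1981) (0, 74.1345) (0, 53.7841)]  |A|=114.9553
6. ⊥bis P0·P5 via (3.515,34.545): [(11.2976, 65.1981) (0, 74.1345) (0, 53.7841)]  |A|=114.9553
7. ⊥bis P0·P6 via (4.605,36.355): [(11.2976, 65.1981) (0, 74.1345) (0, 53.7841)]  |A|=114.9553
8. canonical 3-gon: [(11.2976, 65.1981) (0, 74.1345) (0, 53.7841)]
9. shoelace: 114.9553

Area of P0's cell: 114.9553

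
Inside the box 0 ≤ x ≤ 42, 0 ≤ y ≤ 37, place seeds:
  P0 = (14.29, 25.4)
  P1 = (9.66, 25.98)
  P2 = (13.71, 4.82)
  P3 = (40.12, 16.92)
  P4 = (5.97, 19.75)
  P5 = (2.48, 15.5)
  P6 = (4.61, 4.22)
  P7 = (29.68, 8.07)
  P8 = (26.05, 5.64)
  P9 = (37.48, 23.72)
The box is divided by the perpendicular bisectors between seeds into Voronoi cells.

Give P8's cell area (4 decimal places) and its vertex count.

Area of P8's cell: 117.6263 (4 vertices)

1. box [0,42]×[0,37]: [(0, 0) (42, 0) (42, 37) (0, 37)]
2. ⊥bis P8·P0 via (20.17,15.52): [(0, 3.516) (0, 0) (42, 0) (42, 28.5119)]  |A|=672.5866
3. ⊥bis P8·P1 via (17.855,15.81): [(9.9382, 9.4306) (0, 1.4224) (0, 0) (42, 0) (42, 28.5119)]  |A|=662.1835
4. ⊥bis P8·P2 via (19.88,5.23): [(19.2333, 14.9625) (20.2275, 0) (42, 0) (42, 28.5119)]  |A|=487.4472
5. ⊥bis P8·P3 via (33.085,11.28): [(26.6121, 19.3539) (19.2333, 14.9625) (20.2275, 0) (42, 0) (42, 0.16)]  |A|=269.3081
6. ⊥bis P8·P4 via (16.01,12.695): [(26.6121, 19.3539) (19.2333, 14.9625) (20.2275, 0) (42, 0) (42, 0.16)]  |A|=269.3081
7. ⊥bis P8·P5 via (14.265,10.57): [(26.6121, 19.3539) (19.2333, 14.9625) (20.2275, 0) (42, 0) (42, 0.16)]  |A|=269.3081
8. ⊥bis P8·P6 via (15.33,4.93): [(26.6121, 19.3539) (19.2333, 14.9625) (20.2275, 0) (42, 0) (42, 0.16)]  |A|=269.3081
9. ⊥bis P8·P7 via (27.865,6.855): [(21.5247, 16.3263) (19.2333, 14.9625) (20.2275, 0) (32.4539, 0)]  |A|=117.6263
10. ⊥bis P8·P9 via (31.765,14.68): [(21.5247, 16.3263) (19.2333, 14.9625) (20.2275, 0) (32.4539, 0)]  |A|=117.6263
11. canonical 4-gon: [(21.5247, 16.3263) (19.2333, 14.9625) (20.2275, 0) (32.4539, 0)]
12. shoelace: 117.6263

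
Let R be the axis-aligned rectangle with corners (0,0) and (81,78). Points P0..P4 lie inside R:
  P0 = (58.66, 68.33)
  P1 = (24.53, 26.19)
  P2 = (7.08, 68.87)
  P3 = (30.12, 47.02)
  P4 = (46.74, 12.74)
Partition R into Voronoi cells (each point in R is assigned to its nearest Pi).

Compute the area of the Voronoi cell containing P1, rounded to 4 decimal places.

1. box [0,81]×[0,78]: [(0, 0) (81, 0) (81, 78) (0, 78)]
2. ⊥bis P1·P0 via (41.595,47.26): [(0, 0) (81, 0) (81, 15.3451) (3.6406, 78) (0, 78)]  |A|=3894.5285
3. ⊥bis P1·P2 via (15.805,47.53): [(0, 41.068) (0, 0) (81, 0) (81, 15.3451) (32.7218, 54.4466)]  |A|=3247.4132
4. ⊥bis P1·P3 via (27.325,36.605): [(4.2379, 42.8007) (0, 41.068) (0, 0) (81, 0) (81, 15.3451) (68.3411, 25.5978)]  |A|=2629.142
5. ⊥bis P1·P4 via (35.635,19.465): [(43.4019, 32.2905) (4.2379, 42.8007) (0, 41.068) (0, 0) (23.8473, 0)]  |A|=1332.4377
6. canonical 5-gon: [(43.4019, 32.2905) (4.2379, 42.8007) (0, 41.068) (0, 0) (23.8473, 0)]
7. shoelace: 1332.4377

Area of P1's cell: 1332.4377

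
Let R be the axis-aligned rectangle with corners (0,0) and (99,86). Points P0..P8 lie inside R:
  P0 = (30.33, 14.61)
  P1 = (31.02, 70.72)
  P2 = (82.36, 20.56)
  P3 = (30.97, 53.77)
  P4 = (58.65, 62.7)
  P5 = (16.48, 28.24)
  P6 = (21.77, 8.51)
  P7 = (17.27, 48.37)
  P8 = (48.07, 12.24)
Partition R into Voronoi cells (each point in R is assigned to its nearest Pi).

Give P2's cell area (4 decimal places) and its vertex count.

Area of P2's cell: 1647.2553 (4 vertices)

1. box [0,99]×[0,86]: [(0, 0) (99, 0) (99, 86) (0, 86)]
2. ⊥bis P2·P0 via (56.345,17.585): [(58.356, 0) (99, 0) (99, 86) (48.5213, 86)]  |A|=3918.2792
3. ⊥bis P2·P1 via (56.69,45.64): [(53.509, 42.3842) (58.356, 0) (99, 0) (99, 86) (96.1224, 86)]  |A|=2880.1991
4. ⊥bis P2·P3 via (56.665,37.165): [(72.7929, 62.1217) (54.4907, 33.8004) (58.356, 0) (99, 0) (99, 86) (96.1224, 86)]  |A|=2787.747
5. ⊥bis P2·P4 via (70.505,41.63): [(54.6175, 32.6909) (58.356, 0) (99, 0) (99, 57.6627)]  |A|=1943.9516
6. ⊥bis P2·P5 via (49.42,24.4): [(54.6175, 32.6909) (58.356, 0) (99, 0) (99, 57.6627)]  |A|=1943.9516
7. ⊥bis P2·P6 via (52.065,14.535): [(54.6175, 32.6909) (58.356, 0) (99, 0) (99, 57.6627)]  |A|=1943.9516
8. ⊥bis P2·P7 via (49.815,34.465): [(54.6175, 32.6909) (58.356, 0) (99, 0) (99, 57.6627)]  |A|=1943.9516
9. ⊥bis P2·P8 via (65.215,16.4): [(60.4641, 35.9805) (69.1942, 0) (99, 0) (99, 57.6627)]  |A|=1647.2553
10. canonical 4-gon: [(60.4641, 35.9805) (69.1942, 0) (99, 0) (99, 57.6627)]
11. shoelace: 1647.2553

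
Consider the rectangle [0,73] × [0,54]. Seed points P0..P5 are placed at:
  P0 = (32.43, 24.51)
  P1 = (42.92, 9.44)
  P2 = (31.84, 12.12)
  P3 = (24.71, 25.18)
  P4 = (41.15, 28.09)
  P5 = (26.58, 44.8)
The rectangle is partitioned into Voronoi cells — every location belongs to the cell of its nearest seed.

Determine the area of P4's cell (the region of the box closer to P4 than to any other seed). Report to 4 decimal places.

1. box [0,73]×[0,54]: [(0, 0) (73, 0) (73, 54) (0, 54)]
2. ⊥bis P4·P0 via (36.79,26.3): [(47.5875, 0) (73, 0) (73, 54) (25.4178, 54)]  |A|=1970.8588
3. ⊥bis P4·P1 via (42.035,18.765): [(39.9642, 18.5685) (73, 21.7038) (73, 54) (25.4178, 54)]  |A|=1376.4222
4. ⊥bis P4·P2 via (36.495,20.105): [(39.9642, 18.5685) (73, 21.7038) (73, 54) (25.4178, 54)]  |A|=1376.4222
5. ⊥bis P4·P3 via (32.93,26.635): [(30.1087, 42.5741) (39.9642, 18.5685) (73, 21.7038) (73, 54) (28.0862, 54)]  |A|=1361.1775
6. ⊥bis P4·P5 via (33.865,36.445): [(32.9518, 35.6488) (39.9642, 18.5685) (73, 21.7038) (73, 54) (53.9984, 54)]  |A|=1114.1772
7. canonical 5-gon: [(32.9518, 35.6488) (39.9642, 18.5685) (73, 21.7038) (73, 54) (53.9984, 54)]
8. shoelace: 1114.1772

Area of P4's cell: 1114.1772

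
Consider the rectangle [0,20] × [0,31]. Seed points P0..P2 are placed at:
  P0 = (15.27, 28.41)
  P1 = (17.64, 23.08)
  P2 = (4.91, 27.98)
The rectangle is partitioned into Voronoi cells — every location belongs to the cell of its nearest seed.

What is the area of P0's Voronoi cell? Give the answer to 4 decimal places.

1. box [0,20]×[0,31]: [(0, 0) (20, 0) (20, 31) (0, 31)]
2. ⊥bis P0·P1 via (16.455,25.745): [(0, 18.4282) (20, 27.3213) (20, 31) (0, 31)]  |A|=162.5047
3. ⊥bis P0·P2 via (10.09,28.195): [(10.3052, 23.0105) (20, 27.3213) (20, 31) (9.9736, 31)]  |A|=57.8854
4. canonical 4-gon: [(10.3052, 23.0105) (20, 27.3213) (20, 31) (9.9736, 31)]
5. shoelace: 57.8854

Area of P0's cell: 57.8854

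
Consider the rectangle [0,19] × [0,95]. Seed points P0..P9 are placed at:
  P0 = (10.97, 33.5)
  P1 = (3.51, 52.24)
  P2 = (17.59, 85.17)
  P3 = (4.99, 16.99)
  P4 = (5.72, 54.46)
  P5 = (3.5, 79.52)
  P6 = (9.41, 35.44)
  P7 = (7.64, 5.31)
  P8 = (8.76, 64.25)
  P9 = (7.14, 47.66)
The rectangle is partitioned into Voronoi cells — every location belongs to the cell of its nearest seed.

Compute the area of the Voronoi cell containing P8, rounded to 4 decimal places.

1. box [0,19]×[0,95]: [(0, 0) (19, 0) (19, 95) (0, 95)]
2. ⊥bis P8·P0 via (9.865,48.875): [(0, 48.166) (19, 49.5315) (19, 95) (0, 95)]  |A|=876.8734
3. ⊥bis P8·P1 via (6.135,58.245): [(0, 60.9268) (19, 52.6212) (19, 95) (0, 95)]  |A|=726.2933
4. ⊥bis P8·P2 via (13.175,74.71): [(0, 80.271) (0, 60.9268) (19, 52.6212) (19, 72.2514)]  |A|=370.2553
5. ⊥bis P8·P3 via (6.875,40.62): [(0, 80.271) (0, 60.9268) (19, 52.6212) (19, 72.2514)]  |A|=370.2553
6. ⊥bis P8·P4 via (7.24,59.355): [(0, 80.271) (0, 61.6032) (19, 55.7033) (19, 72.2514)]  |A|=334.5508
7. ⊥bis P8·P5 via (6.13,71.885): [(13.6945, 74.4907) (0, 69.7734) (0, 61.6032) (19, 55.7033) (19, 72.2514)]  |A|=262.6715
8. ⊥bis P8·P6 via (9.085,49.845): [(13.6945, 74.4907) (0, 69.7734) (0, 61.6032) (19, 55.7033) (19, 72.2514)]  |A|=262.6715
9. ⊥bis P8·P7 via (8.2,34.78): [(13.6945, 74.4907) (0, 69.7734) (0, 61.6032) (19, 55.7033) (19, 72.2514)]  |A|=262.6715
10. ⊥bis P8·P9 via (7.95,55.955): [(13.6945, 74.4907) (0, 69.7734) (0, 61.6032) (19, 55.7033) (19, 72.2514)]  |A|=262.6715
11. canonical 5-gon: [(13.6945, 74.4907) (0, 69.7734) (0, 61.6032) (19, 55.7033) (19, 72.2514)]
12. shoelace: 262.6715

Area of P8's cell: 262.6715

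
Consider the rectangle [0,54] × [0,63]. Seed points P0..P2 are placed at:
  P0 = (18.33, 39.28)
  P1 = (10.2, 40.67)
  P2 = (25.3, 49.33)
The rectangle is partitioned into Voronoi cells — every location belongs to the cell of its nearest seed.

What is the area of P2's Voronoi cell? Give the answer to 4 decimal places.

1. box [0,54]×[0,63]: [(0, 0) (54, 0) (54, 63) (0, 63)]
2. ⊥bis P2·P0 via (21.815,44.305): [(0, 59.4344) (54, 21.9837) (54, 63) (0, 63)]  |A|=1203.7121
3. ⊥bis P2·P1 via (17.75,45): [(15.7272, 48.5271) (54, 21.9837) (54, 63) (7.4268, 63)]  |A|=1121.93
4. canonical 4-gon: [(15.7272, 48.5271) (54, 21.9837) (54, 63) (7.4268, 63)]
5. shoelace: 1121.93

Area of P2's cell: 1121.9300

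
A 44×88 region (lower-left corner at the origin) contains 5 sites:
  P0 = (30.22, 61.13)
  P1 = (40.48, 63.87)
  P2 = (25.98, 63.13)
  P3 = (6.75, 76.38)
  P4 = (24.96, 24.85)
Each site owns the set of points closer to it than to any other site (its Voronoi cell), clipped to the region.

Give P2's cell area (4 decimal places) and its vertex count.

Area of P2's cell: 634.8703 (6 vertices)

1. box [0,44]×[0,88]: [(0, 0) (44, 0) (44, 88) (0, 88)]
2. ⊥bis P2·P0 via (28.1,62.13): [(0, 2.558) (40.3028, 88) (0, 88)]  |A|=1721.7772
3. ⊥bis P2·P1 via (33.23,63.5): [(0, 2.558) (32.7922, 72.0776) (31.9797, 88) (0, 88)]  |A|=1655.5146
4. ⊥bis P2·P3 via (16.365,69.755): [(0, 46.0041) (0, 2.558) (32.7922, 72.0776) (31.9797, 88) (28.9363, 88)]  |A|=1047.912
5. ⊥bis P2·P4 via (25.47,43.99): [(0, 46.0041) (0, 44.6687) (19.617, 44.146) (32.7922, 72.0776) (31.9797, 88) (28.9363, 88)]  |A|=634.8703
6. canonical 6-gon: [(0, 46.0041) (0, 44.6687) (19.617, 44.146) (32.7922, 72.0776) (31.9797, 88) (28.9363, 88)]
7. shoelace: 634.8703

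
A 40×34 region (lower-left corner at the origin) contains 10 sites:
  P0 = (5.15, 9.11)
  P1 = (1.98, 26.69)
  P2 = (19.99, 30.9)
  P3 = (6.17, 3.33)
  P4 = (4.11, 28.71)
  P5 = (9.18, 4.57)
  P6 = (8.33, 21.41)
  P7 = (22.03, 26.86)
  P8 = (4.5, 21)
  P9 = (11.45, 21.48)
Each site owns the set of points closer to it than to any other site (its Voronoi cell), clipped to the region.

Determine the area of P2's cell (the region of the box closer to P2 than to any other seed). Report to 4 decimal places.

Area of P2's cell: 83.8717

1. box [0,40]×[0,34]: [(0, 0) (40, 0) (40, 34) (0, 34)]
2. ⊥bis P2·P0 via (12.57,20.005): [(0, 28.5658) (40, 1.3239) (40, 34) (0, 34)]  |A|=762.207
3. ⊥bis P2·P1 via (10.985,28.795): [(13.1287, 19.6245) (40, 1.3239) (40, 34) (9.7683, 34)]  |A|=656.3228
4. ⊥bis P2·P3 via (13.08,17.115): [(13.1287, 19.6245) (27.2235, 10.0253) (40, 3.6208) (40, 34) (9.7683, 34)]  |A|=641.6494
5. ⊥bis P2·P4 via (12.05,29.805): [(13.4877, 19.38) (27.2235, 10.0253) (40, 3.6208) (40, 34) (11.4715, 34)]  |A|=627.0294
6. ⊥bis P2·P5 via (14.585,17.735): [(13.4877, 19.38) (17.9038, 16.3724) (40, 7.3007) (40, 34) (11.4715, 34)]  |A|=575.6709
7. ⊥bis P2·P6 via (14.16,26.155): [(12.2256, 28.5317) (24.2388, 13.7715) (40, 7.3007) (40, 34) (11.4715, 34)]  |A|=526.2309
8. ⊥bis P2·P7 via (21.01,28.88): [(12.2256, 28.5317) (14.5833, 25.6349) (31.1496, 34) (11.4715, 34)]  |A|=87.6593
9. ⊥bis P2·P8 via (12.245,25.95): [(12.2256, 28.5317) (14.5833, 25.6349) (31.1496, 34) (11.4715, 34)]  |A|=87.6593
10. ⊥bis P2·P9 via (15.72,26.19): [(12.0954, 29.476) (15.7067, 26.2021) (31.1496, 34) (11.4715, 34)]  |A|=83.8717
11. canonical 4-gon: [(12.0954, 29.476) (15.7067, 26.2021) (31.1496, 34) (11.4715, 34)]
12. shoelace: 83.8717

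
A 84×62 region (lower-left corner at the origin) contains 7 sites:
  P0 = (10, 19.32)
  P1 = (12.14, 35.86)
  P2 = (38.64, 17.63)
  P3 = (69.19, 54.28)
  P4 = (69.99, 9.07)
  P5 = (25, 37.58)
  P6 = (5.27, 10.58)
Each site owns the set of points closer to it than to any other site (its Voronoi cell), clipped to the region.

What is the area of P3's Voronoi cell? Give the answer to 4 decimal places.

1. box [0,84]×[0,62]: [(0, 0) (84, 0) (84, 62) (0, 62)]
2. ⊥bis P3·P0 via (39.595,36.8): [(61.3306, 0) (84, 0) (84, 62) (24.7109, 62)]  |A|=2540.7157
3. ⊥bis P3·P1 via (40.665,45.07): [(47.8451, 22.8319) (61.3306, 0) (84, 0) (84, 62) (35.1987, 62)]  |A|=2335.3209
4. ⊥bis P3·P2 via (53.915,35.955): [(39.8125, 47.7103) (84, 10.8773) (84, 62) (35.1987, 62)]  |A|=1478.1694
5. ⊥bis P3·P4 via (69.59,31.675): [(39.8125, 47.7103) (59.2687, 31.4924) (84, 31.93) (84, 62) (35.1987, 62)]  |A|=1217.8396
6. ⊥bis P3·P5 via (47.095,45.93): [(49.4619, 39.6669) (59.2687, 31.4924) (84, 31.93) (84, 62) (41.0219, 62)]  |A|=1102.4264
7. ⊥bis P3·P6 via (37.23,32.43): [(49.4619, 39.6669) (59.2687, 31.4924) (84, 31.93) (84, 62) (41.0219, 62)]  |A|=1102.4264
8. canonical 5-gon: [(49.4619, 39.6669) (59.2687, 31.4924) (84, 31.93) (84, 62) (41.0219, 62)]
9. shoelace: 1102.4264

Area of P3's cell: 1102.4264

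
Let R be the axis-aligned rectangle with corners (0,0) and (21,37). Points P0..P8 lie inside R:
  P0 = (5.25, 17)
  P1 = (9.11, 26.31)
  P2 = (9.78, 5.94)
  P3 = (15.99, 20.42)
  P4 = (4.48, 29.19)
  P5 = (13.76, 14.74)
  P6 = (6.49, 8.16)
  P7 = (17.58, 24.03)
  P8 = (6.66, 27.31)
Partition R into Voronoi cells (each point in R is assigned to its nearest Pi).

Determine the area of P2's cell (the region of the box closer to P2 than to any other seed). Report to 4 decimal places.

1. box [0,21]×[0,37]: [(0, 0) (21, 0) (21, 37) (0, 37)]
2. ⊥bis P2·P0 via (7.515,11.47): [(0, 8.392) (0, 0) (21, 0) (21, 16.9932)]  |A|=266.5448
3. ⊥bis P2·P1 via (9.445,16.125): [(19.704, 16.4624) (0, 8.392) (0, 0) (21, 0) (21, 16.5051)]  |A|=266.2284
4. ⊥bis P2·P3 via (12.885,13.18): [(12.3012, 13.4304) (0, 8.392) (0, 0) (21, 0) (21, 9.6997)]  |A|=234.8225
5. ⊥bis P2·P4 via (7.13,17.565): [(12.3012, 13.4304) (0, 8.392) (0, 0) (21, 0) (21, 9.6997)]  |A|=234.8225
6. ⊥bis P2·P5 via (11.77,10.34): [(8.4368, 11.8475) (0, 8.392) (0, 0) (21, 0) (21, 6.1655)]  |A|=198.5291
7. ⊥bis P2·P6 via (8.135,7.05): [(10.6859, 10.8303) (3.3779, 0) (21, 0) (21, 6.1655)]  |A|=127.2228
8. ⊥bis P2·P7 via (13.68,14.985): [(10.6859, 10.8303) (3.3779, 0) (21, 0) (21, 6.1655)]  |A|=127.2228
9. ⊥bis P2·P8 via (8.22,16.625): [(10.6859, 10.8303) (3.3779, 0) (21, 0) (21, 6.1655)]  |A|=127.2228
10. canonical 4-gon: [(10.6859, 10.8303) (3.3779, 0) (21, 0) (21, 6.1655)]
11. shoelace: 127.2228

Area of P2's cell: 127.2228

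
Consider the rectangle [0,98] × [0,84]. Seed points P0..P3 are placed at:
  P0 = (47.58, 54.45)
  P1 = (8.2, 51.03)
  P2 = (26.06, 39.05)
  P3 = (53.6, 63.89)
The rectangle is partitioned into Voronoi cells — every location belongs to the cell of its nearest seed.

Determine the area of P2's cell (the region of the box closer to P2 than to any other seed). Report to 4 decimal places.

1. box [0,98]×[0,84]: [(0, 0) (98, 0) (98, 84) (0, 84)]
2. ⊥bis P2·P0 via (36.82,46.75): [(0, 0) (70.2749, 0) (10.1634, 84) (0, 84)]  |A|=3378.4097
3. ⊥bis P2·P1 via (17.13,45.04): [(0, 19.5023) (0, 0) (70.2749, 0) (27.2486, 60.125)]  |A|=2378.347
4. ⊥bis P2·P3 via (39.83,51.47): [(0, 19.5023) (0, 0) (70.2749, 0) (27.2486, 60.125)]  |A|=2378.347
5. canonical 4-gon: [(0, 19.5023) (0, 0) (70.2749, 0) (27.2486, 60.125)]
6. shoelace: 2378.347

Area of P2's cell: 2378.3470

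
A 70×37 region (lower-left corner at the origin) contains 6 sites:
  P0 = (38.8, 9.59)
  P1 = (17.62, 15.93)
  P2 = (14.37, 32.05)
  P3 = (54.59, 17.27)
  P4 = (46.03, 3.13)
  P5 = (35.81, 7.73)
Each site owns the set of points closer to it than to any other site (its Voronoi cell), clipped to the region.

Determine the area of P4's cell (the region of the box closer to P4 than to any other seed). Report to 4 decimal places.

Area of P4's cell: 178.4285

1. box [0,70]×[0,37]: [(0, 0) (70, 0) (70, 37) (0, 37)]
2. ⊥bis P4·P0 via (42.415,6.36): [(36.7323, 0) (70, 0) (70, 37) (69.7918, 37)]  |A|=619.303
3. ⊥bis P4·P1 via (31.825,9.53): [(36.7323, 0) (70, 0) (70, 37) (69.7918, 37)]  |A|=619.303
4. ⊥bis P4·P2 via (30.2,17.59): [(36.7323, 0) (70, 0) (70, 37) (69.7918, 37)]  |A|=619.303
5. ⊥bis P4·P3 via (50.31,10.2): [(47.413, 11.9538) (36.7323, 0) (67.1591, 0)]  |A|=181.8568
6. ⊥bis P4·P5 via (40.92,5.43): [(47.413, 11.9538) (40.2459, 3.9324) (38.476, 0) (67.1591, 0)]  |A|=178.4285
7. canonical 4-gon: [(47.413, 11.9538) (40.2459, 3.9324) (38.476, 0) (67.1591, 0)]
8. shoelace: 178.4285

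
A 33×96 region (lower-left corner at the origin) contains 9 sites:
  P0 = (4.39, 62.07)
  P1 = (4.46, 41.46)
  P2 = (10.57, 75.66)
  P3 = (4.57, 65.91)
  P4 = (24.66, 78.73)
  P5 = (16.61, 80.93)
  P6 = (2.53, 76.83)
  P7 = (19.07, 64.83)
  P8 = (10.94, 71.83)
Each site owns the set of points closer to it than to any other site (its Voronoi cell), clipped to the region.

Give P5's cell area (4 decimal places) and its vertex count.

Area of P5's cell: 279.5899 (5 vertices)

1. box [0,33]×[0,96]: [(0, 0) (33, 0) (33, 96) (0, 96)]
2. ⊥bis P5·P0 via (10.5,71.5): [(0, 78.3033) (33, 56.9215) (33, 96) (0, 96)]  |A|=936.7906
3. ⊥bis P5·P1 via (10.535,61.195): [(0, 78.3033) (33, 56.9215) (33, 96) (0, 96)]  |A|=936.7906
4. ⊥bis P5·P2 via (13.59,78.295): [(0, 93.8706) (31.2486, 58.0563) (33, 56.9215) (33, 96) (0, 96)]  |A|=693.5619
5. ⊥bis P5·P3 via (10.59,73.42): [(0, 93.8706) (31.2486, 58.0563) (33, 56.9215) (33, 96) (0, 96)]  |A|=693.5619
6. ⊥bis P5·P4 via (20.635,79.83): [(0, 93.8706) (18.6352, 72.5126) (25.0541, 96) (0, 96)]  |A|=314.0685
7. ⊥bis P5·P6 via (9.57,78.88): [(7.812, 84.9172) (18.6352, 72.5126) (25.0541, 96) (4.5848, 96)]  |A|=280.3452
8. ⊥bis P5·P7 via (17.84,72.88): [(7.812, 84.9172) (18.2588, 72.944) (18.7746, 73.0228) (25.0541, 96) (4.5848, 96)]  |A|=280.2191
9. ⊥bis P5·P8 via (13.775,76.38): [(7.812, 84.9172) (17.0309, 74.3513) (18.8312, 73.2296) (25.0541, 96) (4.5848, 96)]  |A|=279.5899
10. canonical 5-gon: [(7.812, 84.9172) (17.0309, 74.3513) (18.8312, 73.2296) (25.0541, 96) (4.5848, 96)]
11. shoelace: 279.5899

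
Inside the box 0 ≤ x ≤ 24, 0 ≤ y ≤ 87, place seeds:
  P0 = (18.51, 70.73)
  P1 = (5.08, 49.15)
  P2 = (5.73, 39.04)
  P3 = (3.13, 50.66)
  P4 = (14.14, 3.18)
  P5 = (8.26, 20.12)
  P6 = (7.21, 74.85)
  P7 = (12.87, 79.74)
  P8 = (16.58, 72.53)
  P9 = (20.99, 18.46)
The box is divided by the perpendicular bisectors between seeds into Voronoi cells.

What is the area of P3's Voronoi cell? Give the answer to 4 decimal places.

Area of P3's cell: 120.4295

1. box [0,24]×[0,87]: [(0, 0) (24, 0) (24, 87) (0, 87)]
2. ⊥bis P3·P0 via (10.82,60.695): [(0, 68.9866) (0, 0) (24, 0) (24, 50.5949)]  |A|=1434.9779
3. ⊥bis P3·P1 via (4.105,49.905): [(11.8495, 59.9061) (0, 68.9866) (0, 44.6038)]  |A|=144.4609
4. ⊥bis P3·P2 via (4.43,44.85): [(11.8495, 59.9061) (0, 68.9866) (0, 44.6038)]  |A|=144.4609
5. ⊥bis P3·P4 via (8.635,26.92): [(11.8495, 59.9061) (0, 68.9866) (0, 44.6038)]  |A|=144.4609
6. ⊥bis P3·P5 via (5.695,35.39): [(11.8495, 59.9061) (0, 68.9866) (0, 44.6038)]  |A|=144.4609
7. ⊥bis P3·P6 via (5.17,62.755): [(11.8495, 59.9061) (8.9677, 62.1145) (0, 63.627) (0, 44.6038)]  |A|=120.4295
8. ⊥bis P3·P7 via (8,65.2): [(11.8495, 59.9061) (8.9677, 62.1145) (0, 63.627) (0, 44.6038)]  |A|=120.4295
9. ⊥bis P3·P8 via (9.855,61.595): [(11.8495, 59.9061) (8.9677, 62.1145) (0, 63.627) (0, 44.6038)]  |A|=120.4295
10. ⊥bis P3·P9 via (12.06,34.56): [(11.8495, 59.9061) (8.9677, 62.1145) (0, 63.627) (0, 44.6038)]  |A|=120.4295
11. canonical 4-gon: [(11.8495, 59.9061) (8.9677, 62.1145) (0, 63.627) (0, 44.6038)]
12. shoelace: 120.4295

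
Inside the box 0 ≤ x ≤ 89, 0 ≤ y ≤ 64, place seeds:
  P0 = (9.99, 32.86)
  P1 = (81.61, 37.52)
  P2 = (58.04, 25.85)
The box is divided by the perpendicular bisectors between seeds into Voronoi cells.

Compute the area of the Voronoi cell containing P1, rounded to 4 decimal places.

Area of P1's cell: 1237.1816

1. box [0,89]×[0,64]: [(0, 0) (89, 0) (89, 64) (0, 64)]
2. ⊥bis P1·P0 via (45.8,35.19): [(48.0897, 0) (89, 0) (89, 64) (43.9255, 64)]  |A|=2751.5162
3. ⊥bis P1·P2 via (69.825,31.685): [(85.5129, 0) (89, 0) (89, 64) (53.8252, 64)]  |A|=1237.1816
4. canonical 4-gon: [(85.5129, 0) (89, 0) (89, 64) (53.8252, 64)]
5. shoelace: 1237.1816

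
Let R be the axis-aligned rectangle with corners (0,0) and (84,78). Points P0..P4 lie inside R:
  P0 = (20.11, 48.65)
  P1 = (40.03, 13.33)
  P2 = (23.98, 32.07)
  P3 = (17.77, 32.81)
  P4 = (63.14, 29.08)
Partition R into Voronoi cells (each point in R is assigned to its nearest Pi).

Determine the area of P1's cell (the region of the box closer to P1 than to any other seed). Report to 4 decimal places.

1. box [0,84]×[0,78]: [(0, 0) (84, 0) (84, 78) (0, 78)]
2. ⊥bis P1·P0 via (30.07,30.99): [(0, 14.0309) (0, 0) (84, 0) (84, 61.4058)]  |A|=3168.3421
3. ⊥bis P1·P2 via (32.005,22.7): [(64.0811, 50.1718) (5.5005, 0) (84, 0) (84, 61.4058)]  |A|=2580.7995
4. ⊥bis P1·P3 via (28.9,23.07): [(64.0811, 50.1718) (18.3174, 10.9772) (8.7112, 0) (84, 0) (84, 61.4058)]  |A|=2563.1772
5. ⊥bis P1·P4 via (51.585,21.205): [(43.7251, 32.7378) (18.3174, 10.9772) (8.7112, 0) (66.0367, 0)]  |A|=973.2892
6. canonical 4-gon: [(43.7251, 32.7378) (18.3174, 10.9772) (8.7112, 0) (66.0367, 0)]
7. shoelace: 973.2892

Area of P1's cell: 973.2892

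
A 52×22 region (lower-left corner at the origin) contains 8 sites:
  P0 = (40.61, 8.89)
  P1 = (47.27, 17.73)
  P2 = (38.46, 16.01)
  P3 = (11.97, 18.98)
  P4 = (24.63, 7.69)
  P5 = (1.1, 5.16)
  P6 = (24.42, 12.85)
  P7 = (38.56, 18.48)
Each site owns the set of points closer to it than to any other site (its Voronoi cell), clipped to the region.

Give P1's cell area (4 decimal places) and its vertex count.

1. box [0,52]×[0,22]: [(0, 0) (52, 0) (52, 22) (0, 22)]
2. ⊥bis P1·P0 via (43.94,13.31): [(52, 7.2376) (52, 22) (32.4055, 22)]  |A|=144.6303
3. ⊥bis P1·P2 via (42.865,16.87): [(43.4945, 13.6456) (52, 7.2376) (52, 22) (41.8635, 22)]  |A|=105.1228
4. ⊥bis P1·P3 via (29.62,18.355): [(43.4945, 13.6456) (52, 7.2376) (52, 22) (41.8635, 22)]  |A|=105.1228
5. ⊥bis P1·P4 via (35.95,12.71): [(43.4945, 13.6456) (52, 7.2376) (52, 22) (41.8635, 22)]  |A|=105.1228
6. ⊥bis P1·P5 via (24.185,11.445): [(43.4945, 13.6456) (52, 7.2376) (52, 22) (41.8635, 22)]  |A|=105.1228
7. ⊥bis P1·P6 via (35.845,15.29): [(43.4945, 13.6456) (52, 7.2376) (52, 22) (41.8635, 22)]  |A|=105.1228
8. ⊥bis P1·P7 via (42.915,18.105): [(42.8259, 17.0703) (43.4945, 13.6456) (52, 7.2376) (52, 22) (43.2504, 22)]  |A|=101.7042
9. canonical 5-gon: [(42.8259, 17.0703) (43.4945, 13.6456) (52, 7.2376) (52, 22) (43.2504, 22)]
10. shoelace: 101.7042

Area of P1's cell: 101.7042 (5 vertices)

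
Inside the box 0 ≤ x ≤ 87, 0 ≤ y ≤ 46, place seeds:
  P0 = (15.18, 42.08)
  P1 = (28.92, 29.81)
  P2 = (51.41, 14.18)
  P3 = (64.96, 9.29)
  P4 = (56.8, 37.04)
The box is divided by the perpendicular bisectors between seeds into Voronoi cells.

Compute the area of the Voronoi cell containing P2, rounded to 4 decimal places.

1. box [0,87]×[0,46]: [(0, 0) (87, 0) (87, 46) (0, 46)]
2. ⊥bis P2·P0 via (33.295,28.13): [(11.6326, 0) (87, 0) (87, 46) (47.0563, 46)]  |A|=2652.1535
3. ⊥bis P2·P1 via (40.165,21.995): [(24.879, 0) (87, 0) (87, 46) (56.8479, 46)]  |A|=2122.2813
4. ⊥bis P2·P3 via (58.185,11.735): [(24.879, 0) (53.95, 0) (70.5507, 46) (56.8479, 46)]  |A|=983.7986
5. ⊥bis P2·P4 via (54.105,25.61): [(44.2863, 27.9251) (24.879, 0) (53.95, 0) (62.4797, 23.6354)]  |A|=639.2042
6. canonical 4-gon: [(44.2863, 27.9251) (24.879, 0) (53.95, 0) (62.4797, 23.6354)]
7. shoelace: 639.2042

Area of P2's cell: 639.2042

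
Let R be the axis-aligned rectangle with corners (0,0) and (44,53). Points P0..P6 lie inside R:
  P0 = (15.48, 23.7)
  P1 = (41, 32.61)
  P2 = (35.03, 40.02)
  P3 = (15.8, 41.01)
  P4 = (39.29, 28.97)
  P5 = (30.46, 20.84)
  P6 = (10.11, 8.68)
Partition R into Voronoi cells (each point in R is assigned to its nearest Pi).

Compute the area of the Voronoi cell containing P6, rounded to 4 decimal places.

1. box [0,44]×[0,53]: [(0, 0) (44, 0) (44, 53) (0, 53)]
2. ⊥bis P6·P0 via (12.795,16.19): [(0, 20.7645) (0, 0) (44, 0) (44, 5.0335)]  |A|=567.5559
3. ⊥bis P6·P1 via (25.555,20.645): [(35.2162, 8.1739) (0, 20.7645) (0, 0) (41.5484, 0)]  |A|=535.4295
4. ⊥bis P6·P2 via (22.57,24.35): [(35.2162, 8.1739) (0, 20.7645) (0, 0) (41.5484, 0)]  |A|=535.4295
5. ⊥bis P6·P3 via (12.955,24.845): [(35.2162, 8.1739) (0, 20.7645) (0, 0) (41.5484, 0)]  |A|=535.4295
6. ⊥bis P6·P4 via (24.7,18.825): [(31.0772, 9.6537) (0, 20.7645) (0, 0) (37.7898, 0)]  |A|=505.0566
7. ⊥bis P6·P5 via (20.285,14.76): [(21.2332, 13.1731) (0, 20.7645) (0, 0) (29.1047, 0)]  |A|=412.1491
8. canonical 4-gon: [(21.2332, 13.1731) (0, 20.7645) (0, 0) (29.1047, 0)]
9. shoelace: 412.1491

Area of P6's cell: 412.1491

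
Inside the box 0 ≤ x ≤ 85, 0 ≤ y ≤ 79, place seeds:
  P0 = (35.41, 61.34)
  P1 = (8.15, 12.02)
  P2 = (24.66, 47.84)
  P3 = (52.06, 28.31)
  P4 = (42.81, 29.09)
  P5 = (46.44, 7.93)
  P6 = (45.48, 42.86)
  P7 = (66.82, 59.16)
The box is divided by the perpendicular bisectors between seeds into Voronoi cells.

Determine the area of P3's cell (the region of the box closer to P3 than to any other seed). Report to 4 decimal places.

Area of P3's cell: 905.7237

1. box [0,85]×[0,79]: [(0, 0) (85, 0) (85, 79) (0, 79)]
2. ⊥bis P3·P0 via (43.735,44.825): [(0, 22.7787) (0, 0) (85, 0) (85, 65.6262)]  |A|=3757.2084
3. ⊥bis P3·P1 via (30.105,20.165): [(24.5452, 35.1516) (37.5859, 0) (85, 0) (85, 65.6262)]  |A|=2817.0507
4. ⊥bis P3·P2 via (38.36,38.075): [(42.8551, 44.3814) (28.5609, 24.3272) (37.5859, 0) (85, 0) (85, 65.6262)]  |A|=2699.4208
5. ⊥bis P3·P4 via (47.435,28.7): [(49.0194, 47.4888) (45.0149, 0) (85, 0) (85, 65.6262)]  |A|=2130.0578
6. ⊥bis P3·P5 via (49.25,18.12): [(49.0194, 47.4888) (46.6044, 18.8496) (85, 8.2616) (85, 65.6262)]  |A|=1594.603
7. ⊥bis P3·P6 via (48.77,35.585): [(47.9857, 35.2303) (46.6044, 18.8496) (85, 8.2616) (85, 51.9694)]  |A|=1130.6958
8. ⊥bis P3·P7 via (59.44,43.735): [(63.0123, 42.0259) (47.9857, 35.2303) (46.6044, 18.8496) (85, 8.2616) (85, 31.506)]  |A|=905.7237
9. canonical 5-gon: [(63.0123, 42.0259) (47.9857, 35.2303) (46.6044, 18.8496) (85, 8.2616) (85, 31.506)]
10. shoelace: 905.7237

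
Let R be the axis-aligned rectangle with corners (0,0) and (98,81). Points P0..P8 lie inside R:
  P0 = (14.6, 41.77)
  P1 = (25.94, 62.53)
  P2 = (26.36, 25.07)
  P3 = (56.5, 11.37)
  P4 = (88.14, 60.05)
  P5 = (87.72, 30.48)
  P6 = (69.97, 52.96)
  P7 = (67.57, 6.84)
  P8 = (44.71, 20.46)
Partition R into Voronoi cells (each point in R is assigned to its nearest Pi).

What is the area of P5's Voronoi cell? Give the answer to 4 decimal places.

Area of P5's cell: 847.5862

1. box [0,98]×[0,81]: [(0, 0) (98, 0) (98, 81) (0, 81)]
2. ⊥bis P5·P0 via (51.16,36.125): [(45.5822, 0) (98, 0) (98, 81) (58.0889, 81)]  |A|=3739.3232
3. ⊥bis P5·P1 via (56.83,46.505): [(51.0392, 35.3426) (45.5822, 0) (98, 0) (98, 81) (74.7252, 81)]  |A|=3359.5372
4. ⊥bis P5·P2 via (57.04,27.775): [(55.598, 44.1302) (59.4889, 0) (98, 0) (98, 81) (74.7252, 81)]  |A|=2996.1017
5. ⊥bis P5·P3 via (72.11,20.925): [(56.6567, 46.171) (84.9184, 0) (98, 0) (98, 81) (74.7252, 81)]  |A|=2381.718
6. ⊥bis P5·P4 via (87.93,45.265): [(56.9419, 45.7051) (84.9184, 0) (98, 0) (98, 45.122)]  |A|=1225.2608
7. ⊥bis P5·P6 via (78.845,41.72): [(83.4159, 45.3291) (65.7232, 31.3591) (84.9184, 0) (98, 0) (98, 45.122)]  |A|=1037.0138
8. ⊥bis P5·P7 via (77.645,18.66): [(83.4159, 45.3291) (65.7232, 31.3591) (68.9707, 26.0537) (98, 1.31) (98, 45.122)]  |A|=847.5862
9. ⊥bis P5·P8 via (66.215,25.47): [(83.4159, 45.3291) (65.7232, 31.3591) (68.9707, 26.0537) (98, 1.31) (98, 45.122)]  |A|=847.5862
10. canonical 5-gon: [(83.4159, 45.3291) (65.7232, 31.3591) (68.9707, 26.0537) (98, 1.31) (98, 45.122)]
11. shoelace: 847.5862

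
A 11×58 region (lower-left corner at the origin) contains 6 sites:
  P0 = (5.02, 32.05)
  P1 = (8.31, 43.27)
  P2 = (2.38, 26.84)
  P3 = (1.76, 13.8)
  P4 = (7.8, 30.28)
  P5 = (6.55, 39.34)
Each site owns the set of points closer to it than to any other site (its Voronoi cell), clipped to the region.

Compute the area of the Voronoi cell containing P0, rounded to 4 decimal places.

Area of P0's cell: 45.0565

1. box [0,11]×[0,58]: [(0, 0) (11, 0) (11, 58) (0, 58)]
2. ⊥bis P0·P1 via (6.665,37.66): [(0, 39.6144) (0, 0) (11, 0) (11, 36.3889)]  |A|=418.0177
3. ⊥bis P0·P2 via (3.7,29.445): [(0, 39.6144) (0, 31.3199) (11, 25.746) (11, 36.3889)]  |A|=104.1557
4. ⊥bis P0·P3 via (3.39,22.925): [(0, 39.6144) (0, 31.3199) (11, 25.746) (11, 36.3889)]  |A|=104.1557
5. ⊥bis P0·P4 via (6.41,31.165): [(9.9348, 36.7012) (0, 39.6144) (0, 31.3199) (4.921, 28.8263)]  |A|=66.8295
6. ⊥bis P0·P5 via (5.785,35.695): [(8.8806, 35.0453) (0, 36.9091) (0, 31.3199) (4.921, 28.8263)]  |A|=45.0565
7. canonical 4-gon: [(8.8806, 35.0453) (0, 36.9091) (0, 31.3199) (4.921, 28.8263)]
8. shoelace: 45.0565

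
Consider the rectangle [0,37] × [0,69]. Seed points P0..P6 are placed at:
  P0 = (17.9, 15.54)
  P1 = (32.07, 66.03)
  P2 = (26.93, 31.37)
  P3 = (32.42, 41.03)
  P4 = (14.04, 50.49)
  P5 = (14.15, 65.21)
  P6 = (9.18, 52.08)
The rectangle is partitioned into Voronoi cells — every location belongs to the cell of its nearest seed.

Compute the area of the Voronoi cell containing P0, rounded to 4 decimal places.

1. box [0,37]×[0,69]: [(0, 0) (37, 0) (37, 69) (0, 69)]
2. ⊥bis P0·P1 via (24.985,40.785): [(0, 47.797) (0, 0) (37, 0) (37, 37.413)]  |A|=1576.3855
3. ⊥bis P0·P2 via (22.415,23.455): [(0, 36.2413) (0, 0) (37, 0) (37, 15.1352)]  |A|=950.4655
4. ⊥bis P0·P3 via (25.16,28.285): [(0, 36.2413) (0, 0) (37, 0) (37, 15.1352)]  |A|=950.4655
5. ⊥bis P0·P4 via (15.97,33.015): [(7.3289, 32.0606) (0, 31.2512) (0, 0) (37, 0) (37, 15.1352)]  |A|=932.1795
6. ⊥bis P0·P5 via (16.025,40.375): [(7.3289, 32.0606) (0, 31.2512) (0, 0) (37, 0) (37, 15.1352)]  |A|=932.1795
7. ⊥bis P0·P6 via (13.54,33.81): [(7.3289, 32.0606) (5.2453, 31.8305) (0, 30.5788) (0, 0) (37, 0) (37, 15.1352)]  |A|=930.4159
8. canonical 6-gon: [(7.3289, 32.0606) (5.2453, 31.8305) (0, 30.5788) (0, 0) (37, 0) (37, 15.1352)]
9. shoelace: 930.4159

Area of P0's cell: 930.4159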